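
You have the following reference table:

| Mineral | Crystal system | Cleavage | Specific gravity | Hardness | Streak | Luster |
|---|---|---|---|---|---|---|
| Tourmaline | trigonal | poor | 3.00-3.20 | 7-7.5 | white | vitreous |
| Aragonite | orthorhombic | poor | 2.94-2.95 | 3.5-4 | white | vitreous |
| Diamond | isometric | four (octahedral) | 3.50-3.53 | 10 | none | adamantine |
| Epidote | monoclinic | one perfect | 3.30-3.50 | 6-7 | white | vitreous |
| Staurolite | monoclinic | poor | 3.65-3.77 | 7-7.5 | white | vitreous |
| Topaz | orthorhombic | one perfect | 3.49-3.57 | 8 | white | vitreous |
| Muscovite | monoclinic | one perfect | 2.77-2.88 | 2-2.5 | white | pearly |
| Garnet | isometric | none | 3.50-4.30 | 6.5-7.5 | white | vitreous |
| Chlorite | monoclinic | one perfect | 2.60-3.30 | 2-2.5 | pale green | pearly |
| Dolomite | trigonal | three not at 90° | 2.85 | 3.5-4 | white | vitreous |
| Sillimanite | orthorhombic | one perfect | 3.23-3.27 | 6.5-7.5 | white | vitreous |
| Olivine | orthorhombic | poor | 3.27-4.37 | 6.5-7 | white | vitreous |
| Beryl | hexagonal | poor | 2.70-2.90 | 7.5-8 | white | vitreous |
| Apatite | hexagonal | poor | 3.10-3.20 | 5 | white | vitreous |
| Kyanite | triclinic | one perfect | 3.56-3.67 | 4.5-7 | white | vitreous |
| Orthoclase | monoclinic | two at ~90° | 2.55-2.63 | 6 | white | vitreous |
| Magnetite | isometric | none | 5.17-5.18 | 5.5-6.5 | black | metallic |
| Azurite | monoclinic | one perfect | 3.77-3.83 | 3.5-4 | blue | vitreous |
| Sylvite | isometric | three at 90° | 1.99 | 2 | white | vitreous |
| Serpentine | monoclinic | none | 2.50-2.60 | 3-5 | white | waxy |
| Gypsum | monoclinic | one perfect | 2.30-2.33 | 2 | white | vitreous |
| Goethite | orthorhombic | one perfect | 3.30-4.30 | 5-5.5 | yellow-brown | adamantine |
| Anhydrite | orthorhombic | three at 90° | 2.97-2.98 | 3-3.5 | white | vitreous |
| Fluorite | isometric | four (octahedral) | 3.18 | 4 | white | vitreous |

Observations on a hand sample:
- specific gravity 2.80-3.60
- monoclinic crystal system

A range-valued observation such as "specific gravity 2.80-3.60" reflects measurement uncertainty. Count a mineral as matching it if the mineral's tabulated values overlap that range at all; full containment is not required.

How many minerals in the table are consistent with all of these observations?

Specific gravity 2.80-3.60: Tourmaline, Aragonite, Diamond, Epidote, Topaz, Muscovite, Garnet, Chlorite, Dolomite, Sillimanite, Olivine, Beryl, Apatite, Kyanite, Goethite, Anhydrite, Fluorite remain.
Monoclinic crystal system: only Epidote, Muscovite, Chlorite remain.
Remaining candidates: Chlorite, Epidote, Muscovite.
That is 3 minerals.

3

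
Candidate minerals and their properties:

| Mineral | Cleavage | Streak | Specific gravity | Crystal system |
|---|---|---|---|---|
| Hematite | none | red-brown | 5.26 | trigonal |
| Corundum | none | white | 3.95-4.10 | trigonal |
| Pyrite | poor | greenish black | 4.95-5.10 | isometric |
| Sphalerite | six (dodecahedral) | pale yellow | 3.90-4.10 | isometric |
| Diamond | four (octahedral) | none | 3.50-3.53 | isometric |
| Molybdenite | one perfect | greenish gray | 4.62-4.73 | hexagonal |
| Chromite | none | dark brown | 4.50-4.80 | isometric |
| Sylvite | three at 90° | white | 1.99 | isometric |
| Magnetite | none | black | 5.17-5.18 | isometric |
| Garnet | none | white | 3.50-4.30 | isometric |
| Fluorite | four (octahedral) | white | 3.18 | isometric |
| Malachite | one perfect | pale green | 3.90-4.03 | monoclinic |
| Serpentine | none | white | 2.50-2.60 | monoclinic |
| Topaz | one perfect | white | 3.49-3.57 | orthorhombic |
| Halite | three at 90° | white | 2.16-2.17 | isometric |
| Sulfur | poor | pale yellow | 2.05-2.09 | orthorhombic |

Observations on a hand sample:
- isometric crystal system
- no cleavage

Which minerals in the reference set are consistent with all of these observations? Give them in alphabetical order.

Chromite, Garnet, Magnetite

Isometric crystal system: only Pyrite, Sphalerite, Diamond, Chromite, Sylvite, Magnetite, Garnet, Fluorite, Halite remain.
No cleavage: only Chromite, Magnetite, Garnet remain.
The minerals that satisfy all observations are Chromite, Garnet, Magnetite.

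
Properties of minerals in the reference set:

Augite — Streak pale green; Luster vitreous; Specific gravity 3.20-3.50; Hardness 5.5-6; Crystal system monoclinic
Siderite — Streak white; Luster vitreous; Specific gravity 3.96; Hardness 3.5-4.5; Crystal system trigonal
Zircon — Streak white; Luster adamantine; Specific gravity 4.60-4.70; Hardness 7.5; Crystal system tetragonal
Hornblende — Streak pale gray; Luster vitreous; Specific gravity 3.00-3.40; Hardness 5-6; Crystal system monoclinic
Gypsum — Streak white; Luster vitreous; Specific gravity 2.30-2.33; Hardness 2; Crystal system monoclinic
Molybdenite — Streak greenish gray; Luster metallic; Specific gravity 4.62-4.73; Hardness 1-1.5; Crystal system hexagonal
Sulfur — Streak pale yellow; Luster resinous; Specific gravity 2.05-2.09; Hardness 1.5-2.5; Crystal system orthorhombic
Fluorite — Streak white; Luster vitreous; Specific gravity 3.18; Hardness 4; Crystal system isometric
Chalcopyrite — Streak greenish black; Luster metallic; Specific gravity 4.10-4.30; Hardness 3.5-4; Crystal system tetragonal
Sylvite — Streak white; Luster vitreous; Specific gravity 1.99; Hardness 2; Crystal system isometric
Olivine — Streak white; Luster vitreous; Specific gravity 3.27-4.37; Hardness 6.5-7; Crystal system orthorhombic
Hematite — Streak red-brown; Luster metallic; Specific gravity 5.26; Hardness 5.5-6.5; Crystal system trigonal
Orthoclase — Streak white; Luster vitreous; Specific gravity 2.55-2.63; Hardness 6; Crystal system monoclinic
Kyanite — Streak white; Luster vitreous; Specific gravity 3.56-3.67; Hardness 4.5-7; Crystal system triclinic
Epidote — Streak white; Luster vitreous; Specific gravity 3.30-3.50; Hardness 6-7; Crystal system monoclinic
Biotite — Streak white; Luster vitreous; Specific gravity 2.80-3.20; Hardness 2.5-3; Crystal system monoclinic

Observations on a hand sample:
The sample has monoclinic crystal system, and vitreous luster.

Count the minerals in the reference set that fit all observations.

Monoclinic crystal system: leaves Augite, Hornblende, Gypsum, Orthoclase, Epidote, Biotite.
Vitreous luster: all remaining candidates fit.
Consistent with every observation: Augite, Biotite, Epidote, Gypsum, Hornblende, Orthoclase.
That is 6 minerals.

6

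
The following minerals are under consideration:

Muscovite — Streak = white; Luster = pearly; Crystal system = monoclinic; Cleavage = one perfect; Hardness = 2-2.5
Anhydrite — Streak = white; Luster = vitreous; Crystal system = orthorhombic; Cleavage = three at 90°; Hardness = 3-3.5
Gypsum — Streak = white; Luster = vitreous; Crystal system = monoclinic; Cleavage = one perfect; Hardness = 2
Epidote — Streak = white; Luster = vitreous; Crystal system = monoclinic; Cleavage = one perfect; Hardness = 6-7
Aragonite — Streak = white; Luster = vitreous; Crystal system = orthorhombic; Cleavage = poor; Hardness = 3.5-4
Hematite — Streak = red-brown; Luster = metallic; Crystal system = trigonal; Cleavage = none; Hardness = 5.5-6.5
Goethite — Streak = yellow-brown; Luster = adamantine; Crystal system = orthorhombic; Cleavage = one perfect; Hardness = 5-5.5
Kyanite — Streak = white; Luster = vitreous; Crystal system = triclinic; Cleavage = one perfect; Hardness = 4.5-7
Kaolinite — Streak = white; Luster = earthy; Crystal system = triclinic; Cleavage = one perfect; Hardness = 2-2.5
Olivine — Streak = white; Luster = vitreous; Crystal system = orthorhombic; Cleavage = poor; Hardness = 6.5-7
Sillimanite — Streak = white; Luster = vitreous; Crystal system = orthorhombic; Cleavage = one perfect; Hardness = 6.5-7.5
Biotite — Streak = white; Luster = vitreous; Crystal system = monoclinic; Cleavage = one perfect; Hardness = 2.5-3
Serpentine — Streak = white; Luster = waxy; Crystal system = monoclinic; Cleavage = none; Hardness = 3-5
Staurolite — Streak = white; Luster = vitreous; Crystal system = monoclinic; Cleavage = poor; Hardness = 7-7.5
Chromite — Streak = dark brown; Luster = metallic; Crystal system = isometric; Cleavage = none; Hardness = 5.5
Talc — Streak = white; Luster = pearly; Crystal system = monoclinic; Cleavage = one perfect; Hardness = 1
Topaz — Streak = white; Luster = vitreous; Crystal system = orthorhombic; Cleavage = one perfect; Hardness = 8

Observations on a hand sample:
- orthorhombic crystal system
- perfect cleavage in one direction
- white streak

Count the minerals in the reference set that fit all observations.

2

Orthorhombic crystal system — leaves Anhydrite, Aragonite, Goethite, Olivine, Sillimanite, Topaz.
Perfect cleavage in one direction excludes Anhydrite, Aragonite, Olivine.
White streak excludes Goethite.
The minerals that satisfy all observations are Sillimanite, Topaz.
That is 2 minerals.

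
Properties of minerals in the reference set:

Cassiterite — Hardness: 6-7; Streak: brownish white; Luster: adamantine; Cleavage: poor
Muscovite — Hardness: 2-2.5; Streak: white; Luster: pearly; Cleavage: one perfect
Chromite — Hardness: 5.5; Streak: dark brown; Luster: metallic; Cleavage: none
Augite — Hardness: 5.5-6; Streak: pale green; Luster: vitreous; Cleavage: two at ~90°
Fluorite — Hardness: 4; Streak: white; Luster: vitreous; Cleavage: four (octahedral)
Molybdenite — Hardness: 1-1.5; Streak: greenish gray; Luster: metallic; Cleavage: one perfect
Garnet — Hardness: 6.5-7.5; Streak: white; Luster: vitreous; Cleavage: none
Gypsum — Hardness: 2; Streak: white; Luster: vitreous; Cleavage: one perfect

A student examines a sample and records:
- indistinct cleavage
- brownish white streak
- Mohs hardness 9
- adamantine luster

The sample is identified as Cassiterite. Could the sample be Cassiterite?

Indistinct cleavage — fits Cassiterite (cleavage poor).
Brownish white streak — fits Cassiterite (brownish white streak).
Mohs hardness 9 — Cassiterite has hardness 6-7; which does not match.
Adamantine luster — fits Cassiterite (adamantine luster).
Cassiterite is excluded by the hardness.

Inconsistent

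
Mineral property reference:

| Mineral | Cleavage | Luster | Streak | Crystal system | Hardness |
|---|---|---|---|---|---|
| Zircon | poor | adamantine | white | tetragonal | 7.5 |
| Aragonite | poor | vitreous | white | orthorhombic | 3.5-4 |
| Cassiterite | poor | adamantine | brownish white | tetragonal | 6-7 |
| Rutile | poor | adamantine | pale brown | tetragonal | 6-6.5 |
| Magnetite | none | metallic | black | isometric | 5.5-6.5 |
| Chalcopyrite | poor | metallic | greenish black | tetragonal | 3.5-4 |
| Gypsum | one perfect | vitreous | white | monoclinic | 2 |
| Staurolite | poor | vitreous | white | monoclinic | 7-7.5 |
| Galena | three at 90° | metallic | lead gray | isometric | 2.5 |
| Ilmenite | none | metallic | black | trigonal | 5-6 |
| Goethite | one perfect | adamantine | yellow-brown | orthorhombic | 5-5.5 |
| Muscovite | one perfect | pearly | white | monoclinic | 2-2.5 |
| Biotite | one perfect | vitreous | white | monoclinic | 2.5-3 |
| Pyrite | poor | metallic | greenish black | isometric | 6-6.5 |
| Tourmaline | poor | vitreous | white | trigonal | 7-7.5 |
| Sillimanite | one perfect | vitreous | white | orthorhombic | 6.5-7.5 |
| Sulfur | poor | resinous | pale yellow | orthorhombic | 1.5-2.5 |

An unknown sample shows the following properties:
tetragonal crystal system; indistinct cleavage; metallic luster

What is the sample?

Chalcopyrite

Tetragonal crystal system — leaves Zircon, Cassiterite, Rutile, Chalcopyrite.
Indistinct cleavage — no further eliminations.
Metallic luster — Chalcopyrite remains.
Only Chalcopyrite satisfies all observations.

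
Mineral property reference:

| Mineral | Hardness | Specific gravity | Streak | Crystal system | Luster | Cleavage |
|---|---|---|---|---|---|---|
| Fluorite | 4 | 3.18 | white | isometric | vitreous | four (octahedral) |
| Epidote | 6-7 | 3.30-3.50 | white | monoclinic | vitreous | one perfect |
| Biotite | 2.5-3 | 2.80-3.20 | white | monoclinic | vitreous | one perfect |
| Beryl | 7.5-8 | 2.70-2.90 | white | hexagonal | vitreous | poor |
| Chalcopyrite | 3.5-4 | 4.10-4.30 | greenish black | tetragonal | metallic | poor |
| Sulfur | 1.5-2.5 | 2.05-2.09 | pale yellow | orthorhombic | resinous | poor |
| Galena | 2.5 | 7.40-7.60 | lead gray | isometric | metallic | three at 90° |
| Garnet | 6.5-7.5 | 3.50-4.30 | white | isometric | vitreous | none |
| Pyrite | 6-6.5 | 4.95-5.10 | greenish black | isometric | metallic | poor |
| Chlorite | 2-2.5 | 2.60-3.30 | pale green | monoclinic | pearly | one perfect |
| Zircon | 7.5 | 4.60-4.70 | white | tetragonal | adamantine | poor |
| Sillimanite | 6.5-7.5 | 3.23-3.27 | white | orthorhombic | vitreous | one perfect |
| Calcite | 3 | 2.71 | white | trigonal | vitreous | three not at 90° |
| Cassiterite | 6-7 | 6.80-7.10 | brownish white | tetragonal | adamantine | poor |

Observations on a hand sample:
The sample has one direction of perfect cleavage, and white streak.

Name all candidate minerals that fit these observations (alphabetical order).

Biotite, Epidote, Sillimanite

One direction of perfect cleavage: only Epidote, Biotite, Chlorite, Sillimanite remain.
White streak is inconsistent with Chlorite.
The minerals that satisfy all observations are Biotite, Epidote, Sillimanite.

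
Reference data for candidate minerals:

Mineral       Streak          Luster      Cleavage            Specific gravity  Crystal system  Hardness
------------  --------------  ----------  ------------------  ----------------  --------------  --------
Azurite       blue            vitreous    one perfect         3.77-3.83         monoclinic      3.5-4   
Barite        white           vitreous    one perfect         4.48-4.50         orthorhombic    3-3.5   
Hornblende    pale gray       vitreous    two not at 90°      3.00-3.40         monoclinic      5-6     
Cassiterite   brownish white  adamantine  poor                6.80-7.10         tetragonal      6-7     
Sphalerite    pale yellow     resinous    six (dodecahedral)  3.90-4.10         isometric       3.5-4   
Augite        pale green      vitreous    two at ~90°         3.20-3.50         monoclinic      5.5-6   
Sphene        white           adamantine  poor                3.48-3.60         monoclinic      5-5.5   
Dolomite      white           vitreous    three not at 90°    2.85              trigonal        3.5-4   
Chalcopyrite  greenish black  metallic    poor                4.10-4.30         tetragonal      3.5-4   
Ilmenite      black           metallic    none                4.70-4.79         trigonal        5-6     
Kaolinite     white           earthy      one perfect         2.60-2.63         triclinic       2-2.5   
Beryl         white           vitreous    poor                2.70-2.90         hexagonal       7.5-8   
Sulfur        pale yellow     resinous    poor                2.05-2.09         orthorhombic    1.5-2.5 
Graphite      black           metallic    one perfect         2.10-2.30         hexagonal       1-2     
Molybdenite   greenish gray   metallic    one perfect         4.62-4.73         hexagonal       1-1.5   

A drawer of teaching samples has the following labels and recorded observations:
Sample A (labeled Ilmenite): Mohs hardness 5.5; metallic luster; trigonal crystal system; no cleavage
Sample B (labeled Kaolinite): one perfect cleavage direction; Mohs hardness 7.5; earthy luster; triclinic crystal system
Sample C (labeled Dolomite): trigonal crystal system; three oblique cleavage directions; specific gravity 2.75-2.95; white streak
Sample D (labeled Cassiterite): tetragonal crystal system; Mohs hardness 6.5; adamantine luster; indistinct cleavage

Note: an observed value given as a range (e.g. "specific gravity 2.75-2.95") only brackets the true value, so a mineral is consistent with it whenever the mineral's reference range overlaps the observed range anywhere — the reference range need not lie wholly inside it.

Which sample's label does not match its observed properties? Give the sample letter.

B

Sample A: every observation is compatible with the reference values for Ilmenite.
Sample B: Kaolinite has hardness 2-2.5, but the record shows Mohs hardness 7.5 — this label is wrong.
Sample C: every observation is compatible with the reference values for Dolomite.
Sample D: every observation is compatible with the reference values for Cassiterite.
The mislabeled specimen is B.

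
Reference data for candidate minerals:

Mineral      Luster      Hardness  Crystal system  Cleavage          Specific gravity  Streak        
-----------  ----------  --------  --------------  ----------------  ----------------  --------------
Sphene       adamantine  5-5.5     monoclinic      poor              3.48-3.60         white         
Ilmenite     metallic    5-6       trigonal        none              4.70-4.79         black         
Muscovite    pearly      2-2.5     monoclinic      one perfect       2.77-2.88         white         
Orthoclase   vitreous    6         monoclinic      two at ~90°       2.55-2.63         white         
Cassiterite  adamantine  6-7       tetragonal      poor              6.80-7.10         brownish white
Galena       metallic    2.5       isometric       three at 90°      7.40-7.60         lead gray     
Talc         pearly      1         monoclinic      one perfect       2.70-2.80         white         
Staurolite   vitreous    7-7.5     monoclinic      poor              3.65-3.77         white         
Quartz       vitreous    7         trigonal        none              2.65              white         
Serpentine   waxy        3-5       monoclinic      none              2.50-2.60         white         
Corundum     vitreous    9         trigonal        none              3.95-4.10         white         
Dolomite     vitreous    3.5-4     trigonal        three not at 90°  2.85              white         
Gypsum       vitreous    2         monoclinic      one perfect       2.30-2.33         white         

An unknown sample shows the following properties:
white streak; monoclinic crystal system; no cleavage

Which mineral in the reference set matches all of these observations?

White streak excludes Ilmenite, Cassiterite, Galena.
Monoclinic crystal system is inconsistent with Quartz, Corundum, Dolomite.
No cleavage — narrows the field to Serpentine.
Only Serpentine satisfies all observations.

Serpentine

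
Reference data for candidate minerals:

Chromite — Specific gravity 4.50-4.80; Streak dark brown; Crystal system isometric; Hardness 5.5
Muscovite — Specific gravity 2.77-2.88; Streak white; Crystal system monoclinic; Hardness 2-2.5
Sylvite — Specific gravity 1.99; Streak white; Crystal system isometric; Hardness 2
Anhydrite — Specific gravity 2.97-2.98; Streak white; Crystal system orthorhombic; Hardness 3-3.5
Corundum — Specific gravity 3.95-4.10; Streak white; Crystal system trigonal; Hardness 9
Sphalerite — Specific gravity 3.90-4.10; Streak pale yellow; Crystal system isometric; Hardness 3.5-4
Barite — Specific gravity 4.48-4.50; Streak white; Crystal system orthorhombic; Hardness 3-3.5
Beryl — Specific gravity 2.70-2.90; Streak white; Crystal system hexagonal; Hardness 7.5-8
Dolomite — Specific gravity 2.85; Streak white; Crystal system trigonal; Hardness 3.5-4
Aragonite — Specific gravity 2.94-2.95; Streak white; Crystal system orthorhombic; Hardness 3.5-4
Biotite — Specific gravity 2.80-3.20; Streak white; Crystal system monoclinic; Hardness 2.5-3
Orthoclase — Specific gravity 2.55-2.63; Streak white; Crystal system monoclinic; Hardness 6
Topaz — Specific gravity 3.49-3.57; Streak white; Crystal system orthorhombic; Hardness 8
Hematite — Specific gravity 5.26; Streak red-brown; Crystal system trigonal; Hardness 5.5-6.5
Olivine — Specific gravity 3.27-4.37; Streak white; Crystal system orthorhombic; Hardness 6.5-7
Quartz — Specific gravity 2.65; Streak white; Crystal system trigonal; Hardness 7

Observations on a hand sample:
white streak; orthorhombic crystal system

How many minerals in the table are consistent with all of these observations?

White streak rules out Chromite, Sphalerite, Hematite.
Orthorhombic crystal system: leaves Anhydrite, Barite, Aragonite, Topaz, Olivine.
Remaining candidates: Anhydrite, Aragonite, Barite, Olivine, Topaz.
That is 5 minerals.

5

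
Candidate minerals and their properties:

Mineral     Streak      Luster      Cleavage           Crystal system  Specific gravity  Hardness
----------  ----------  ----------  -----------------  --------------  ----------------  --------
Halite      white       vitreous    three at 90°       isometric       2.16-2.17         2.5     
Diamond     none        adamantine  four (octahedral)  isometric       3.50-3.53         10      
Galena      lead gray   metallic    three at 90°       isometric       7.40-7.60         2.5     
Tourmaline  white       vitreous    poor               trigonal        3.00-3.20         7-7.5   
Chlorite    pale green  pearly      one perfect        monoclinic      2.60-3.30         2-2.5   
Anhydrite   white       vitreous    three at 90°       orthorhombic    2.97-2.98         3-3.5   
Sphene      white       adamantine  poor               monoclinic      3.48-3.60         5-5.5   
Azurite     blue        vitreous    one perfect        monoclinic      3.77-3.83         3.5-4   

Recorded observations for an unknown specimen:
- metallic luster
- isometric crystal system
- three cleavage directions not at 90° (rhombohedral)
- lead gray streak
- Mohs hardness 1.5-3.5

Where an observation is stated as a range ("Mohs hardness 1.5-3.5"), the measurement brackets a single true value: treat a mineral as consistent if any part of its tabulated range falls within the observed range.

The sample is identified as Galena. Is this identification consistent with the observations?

Inconsistent

Metallic luster — consistent with Galena (metallic luster).
Isometric crystal system — consistent with Galena (isometric system).
Three cleavage directions not at 90° (rhombohedral) — Galena has cleavage three at 90°; inconsistent.
Lead gray streak — consistent with Galena (lead gray streak).
Mohs hardness 1.5-3.5 — consistent with Galena (hardness 2.5).
Cleavage alone is enough to reject Galena.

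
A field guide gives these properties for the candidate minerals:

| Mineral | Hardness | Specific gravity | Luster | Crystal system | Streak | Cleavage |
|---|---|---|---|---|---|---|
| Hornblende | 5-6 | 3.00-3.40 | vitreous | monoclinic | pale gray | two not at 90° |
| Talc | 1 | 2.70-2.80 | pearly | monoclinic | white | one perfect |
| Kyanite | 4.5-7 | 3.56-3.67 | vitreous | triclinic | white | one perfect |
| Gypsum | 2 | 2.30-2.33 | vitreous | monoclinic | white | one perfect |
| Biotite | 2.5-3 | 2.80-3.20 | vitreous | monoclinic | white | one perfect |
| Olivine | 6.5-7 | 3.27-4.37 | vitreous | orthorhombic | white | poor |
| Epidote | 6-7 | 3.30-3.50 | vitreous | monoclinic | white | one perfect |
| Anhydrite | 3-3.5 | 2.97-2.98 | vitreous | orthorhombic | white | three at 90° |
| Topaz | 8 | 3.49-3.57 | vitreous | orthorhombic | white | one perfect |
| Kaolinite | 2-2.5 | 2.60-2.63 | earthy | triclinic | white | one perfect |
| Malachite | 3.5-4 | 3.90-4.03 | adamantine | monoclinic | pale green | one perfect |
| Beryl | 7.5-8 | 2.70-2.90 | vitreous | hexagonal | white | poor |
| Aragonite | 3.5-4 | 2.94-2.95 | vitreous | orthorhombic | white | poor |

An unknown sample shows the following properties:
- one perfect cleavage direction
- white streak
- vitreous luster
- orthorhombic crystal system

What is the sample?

One perfect cleavage direction is inconsistent with Hornblende, Olivine, Anhydrite, Beryl, Aragonite.
White streak excludes Malachite.
Vitreous luster is inconsistent with Talc, Kaolinite.
Orthorhombic crystal system — narrows the field to Topaz.
Topaz is the sole remaining match.

Topaz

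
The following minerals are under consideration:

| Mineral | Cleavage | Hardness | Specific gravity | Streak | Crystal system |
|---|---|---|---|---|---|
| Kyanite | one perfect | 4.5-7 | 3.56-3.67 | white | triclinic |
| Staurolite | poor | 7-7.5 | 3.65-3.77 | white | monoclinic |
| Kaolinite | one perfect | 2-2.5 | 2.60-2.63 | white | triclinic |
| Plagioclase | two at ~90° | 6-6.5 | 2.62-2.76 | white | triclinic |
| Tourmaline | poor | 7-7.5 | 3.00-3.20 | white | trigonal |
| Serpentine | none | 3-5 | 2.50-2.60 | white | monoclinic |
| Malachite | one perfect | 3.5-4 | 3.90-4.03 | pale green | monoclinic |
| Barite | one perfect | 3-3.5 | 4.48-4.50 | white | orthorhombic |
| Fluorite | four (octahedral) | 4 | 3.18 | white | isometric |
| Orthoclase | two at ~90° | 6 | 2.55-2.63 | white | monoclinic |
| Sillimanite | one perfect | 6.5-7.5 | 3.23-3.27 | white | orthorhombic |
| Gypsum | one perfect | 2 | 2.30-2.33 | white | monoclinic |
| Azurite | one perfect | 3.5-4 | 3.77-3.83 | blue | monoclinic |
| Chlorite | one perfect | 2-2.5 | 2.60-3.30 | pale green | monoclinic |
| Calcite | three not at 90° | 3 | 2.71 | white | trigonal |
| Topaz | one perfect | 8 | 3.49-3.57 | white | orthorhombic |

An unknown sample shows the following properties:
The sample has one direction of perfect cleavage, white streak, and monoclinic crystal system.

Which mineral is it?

Gypsum

One direction of perfect cleavage — leaves Kyanite, Kaolinite, Malachite, Barite, Sillimanite, Gypsum, Azurite, Chlorite, Topaz.
White streak eliminates Malachite, Azurite, Chlorite.
Monoclinic crystal system — Gypsum remains.
Gypsum is the sole remaining match.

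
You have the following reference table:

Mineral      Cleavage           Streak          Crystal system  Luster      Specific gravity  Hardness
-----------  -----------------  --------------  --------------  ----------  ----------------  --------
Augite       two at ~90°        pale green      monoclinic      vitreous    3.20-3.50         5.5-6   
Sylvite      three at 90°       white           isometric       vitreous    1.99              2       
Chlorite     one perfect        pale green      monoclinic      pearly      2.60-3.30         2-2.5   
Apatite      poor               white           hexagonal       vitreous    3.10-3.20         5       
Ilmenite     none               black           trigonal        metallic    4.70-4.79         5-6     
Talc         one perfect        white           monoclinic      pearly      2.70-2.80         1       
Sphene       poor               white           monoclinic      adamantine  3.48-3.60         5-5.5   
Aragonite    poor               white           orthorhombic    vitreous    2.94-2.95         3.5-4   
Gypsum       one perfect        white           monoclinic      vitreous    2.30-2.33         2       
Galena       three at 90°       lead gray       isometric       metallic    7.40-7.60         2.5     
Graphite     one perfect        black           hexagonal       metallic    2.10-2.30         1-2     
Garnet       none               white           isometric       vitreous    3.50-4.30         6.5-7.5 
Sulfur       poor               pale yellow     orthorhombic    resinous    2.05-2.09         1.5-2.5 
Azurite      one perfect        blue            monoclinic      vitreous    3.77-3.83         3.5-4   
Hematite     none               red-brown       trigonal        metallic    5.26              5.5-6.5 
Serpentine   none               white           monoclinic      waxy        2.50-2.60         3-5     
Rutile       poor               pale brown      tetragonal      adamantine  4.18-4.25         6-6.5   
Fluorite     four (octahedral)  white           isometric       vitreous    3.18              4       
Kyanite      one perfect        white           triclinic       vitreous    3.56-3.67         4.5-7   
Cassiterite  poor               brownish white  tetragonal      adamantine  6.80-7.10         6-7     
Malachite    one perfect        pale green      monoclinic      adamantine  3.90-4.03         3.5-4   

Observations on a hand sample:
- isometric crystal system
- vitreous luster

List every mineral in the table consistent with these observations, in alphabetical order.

Fluorite, Garnet, Sylvite

Isometric crystal system: only Sylvite, Galena, Garnet, Fluorite remain.
Vitreous luster excludes Galena.
The minerals that satisfy all observations are Fluorite, Garnet, Sylvite.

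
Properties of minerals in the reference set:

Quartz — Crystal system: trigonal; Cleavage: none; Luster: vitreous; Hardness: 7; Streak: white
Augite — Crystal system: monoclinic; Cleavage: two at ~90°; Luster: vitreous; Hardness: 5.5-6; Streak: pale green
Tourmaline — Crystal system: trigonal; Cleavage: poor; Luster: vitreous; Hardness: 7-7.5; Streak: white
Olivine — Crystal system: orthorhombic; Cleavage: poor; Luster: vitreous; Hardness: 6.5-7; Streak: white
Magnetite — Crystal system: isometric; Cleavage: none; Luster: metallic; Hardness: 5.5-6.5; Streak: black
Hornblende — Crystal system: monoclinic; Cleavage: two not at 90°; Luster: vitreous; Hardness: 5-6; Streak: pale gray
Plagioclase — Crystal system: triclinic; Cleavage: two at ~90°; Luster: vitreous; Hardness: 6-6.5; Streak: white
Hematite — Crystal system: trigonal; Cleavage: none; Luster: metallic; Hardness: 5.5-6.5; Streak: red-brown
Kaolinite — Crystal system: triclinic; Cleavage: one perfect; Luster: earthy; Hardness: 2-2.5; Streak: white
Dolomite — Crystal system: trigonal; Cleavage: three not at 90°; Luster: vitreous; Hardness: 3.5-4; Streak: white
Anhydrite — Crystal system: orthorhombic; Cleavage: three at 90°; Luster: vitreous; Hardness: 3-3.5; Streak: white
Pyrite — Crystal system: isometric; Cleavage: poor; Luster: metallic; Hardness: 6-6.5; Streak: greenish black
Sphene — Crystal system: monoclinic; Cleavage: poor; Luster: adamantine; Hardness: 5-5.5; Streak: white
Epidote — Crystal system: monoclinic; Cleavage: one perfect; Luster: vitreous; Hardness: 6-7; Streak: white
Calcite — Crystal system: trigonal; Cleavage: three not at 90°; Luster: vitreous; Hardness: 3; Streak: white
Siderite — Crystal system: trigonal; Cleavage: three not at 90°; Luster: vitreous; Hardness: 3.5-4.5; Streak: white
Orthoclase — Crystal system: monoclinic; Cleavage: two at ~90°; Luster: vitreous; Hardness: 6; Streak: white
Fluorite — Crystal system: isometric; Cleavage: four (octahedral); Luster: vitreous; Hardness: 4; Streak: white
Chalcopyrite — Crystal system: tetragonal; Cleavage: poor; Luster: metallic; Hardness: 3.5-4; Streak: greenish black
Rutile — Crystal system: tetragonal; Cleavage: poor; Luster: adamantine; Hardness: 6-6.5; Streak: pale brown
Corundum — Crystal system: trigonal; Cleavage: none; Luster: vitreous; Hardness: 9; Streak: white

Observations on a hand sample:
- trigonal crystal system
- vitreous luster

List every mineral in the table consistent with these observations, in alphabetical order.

Calcite, Corundum, Dolomite, Quartz, Siderite, Tourmaline

Trigonal crystal system: only Quartz, Tourmaline, Hematite, Dolomite, Calcite, Siderite, Corundum remain.
Vitreous luster excludes Hematite.
Remaining candidates: Calcite, Corundum, Dolomite, Quartz, Siderite, Tourmaline.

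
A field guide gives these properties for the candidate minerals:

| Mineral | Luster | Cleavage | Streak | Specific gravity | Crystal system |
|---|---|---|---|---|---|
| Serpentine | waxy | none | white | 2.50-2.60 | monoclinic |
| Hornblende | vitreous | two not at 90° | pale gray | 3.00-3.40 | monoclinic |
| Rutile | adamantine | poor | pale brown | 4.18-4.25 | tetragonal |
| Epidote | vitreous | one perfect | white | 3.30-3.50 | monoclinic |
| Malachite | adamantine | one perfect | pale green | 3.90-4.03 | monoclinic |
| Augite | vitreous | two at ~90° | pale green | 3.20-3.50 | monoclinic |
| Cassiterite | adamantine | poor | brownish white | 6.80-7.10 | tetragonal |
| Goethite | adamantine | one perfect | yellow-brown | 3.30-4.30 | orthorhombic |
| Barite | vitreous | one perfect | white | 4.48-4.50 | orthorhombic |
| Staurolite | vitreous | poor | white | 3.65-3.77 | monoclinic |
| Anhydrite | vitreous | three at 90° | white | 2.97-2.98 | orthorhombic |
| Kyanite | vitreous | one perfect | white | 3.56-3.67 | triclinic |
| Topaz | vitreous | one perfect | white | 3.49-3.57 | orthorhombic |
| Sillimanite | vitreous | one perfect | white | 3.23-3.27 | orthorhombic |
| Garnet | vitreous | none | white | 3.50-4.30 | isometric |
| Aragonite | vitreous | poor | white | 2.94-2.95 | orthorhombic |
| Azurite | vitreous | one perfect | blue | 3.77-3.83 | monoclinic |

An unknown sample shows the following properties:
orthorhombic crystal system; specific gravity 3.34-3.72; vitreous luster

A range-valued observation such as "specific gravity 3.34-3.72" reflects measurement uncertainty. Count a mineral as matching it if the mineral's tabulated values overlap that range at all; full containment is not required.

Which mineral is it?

Orthorhombic crystal system — only Goethite, Barite, Anhydrite, Topaz, Sillimanite, Aragonite remain.
Specific gravity 3.34-3.72 — narrows the field to Goethite, Topaz.
Vitreous luster eliminates Goethite.
Only Topaz satisfies all observations.

Topaz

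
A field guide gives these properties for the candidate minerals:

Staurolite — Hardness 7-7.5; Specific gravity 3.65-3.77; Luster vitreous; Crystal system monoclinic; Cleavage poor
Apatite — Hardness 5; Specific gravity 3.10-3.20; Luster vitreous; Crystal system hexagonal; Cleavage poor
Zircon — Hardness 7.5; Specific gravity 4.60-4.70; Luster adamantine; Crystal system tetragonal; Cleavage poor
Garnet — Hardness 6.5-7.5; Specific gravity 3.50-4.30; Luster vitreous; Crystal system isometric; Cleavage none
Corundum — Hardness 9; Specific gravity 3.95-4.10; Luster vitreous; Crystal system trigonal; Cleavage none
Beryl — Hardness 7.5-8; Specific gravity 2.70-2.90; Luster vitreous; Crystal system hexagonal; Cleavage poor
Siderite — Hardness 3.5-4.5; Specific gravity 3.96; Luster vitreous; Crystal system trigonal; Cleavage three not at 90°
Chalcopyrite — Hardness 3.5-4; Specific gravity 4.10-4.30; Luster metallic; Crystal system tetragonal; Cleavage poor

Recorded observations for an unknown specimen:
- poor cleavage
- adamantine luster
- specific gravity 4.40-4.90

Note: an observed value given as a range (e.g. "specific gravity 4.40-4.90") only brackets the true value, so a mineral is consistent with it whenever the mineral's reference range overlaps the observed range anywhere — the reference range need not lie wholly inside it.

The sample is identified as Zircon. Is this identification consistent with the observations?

Poor cleavage — fits Zircon (cleavage poor).
Adamantine luster — fits Zircon (adamantine luster).
Specific gravity 4.40-4.90 — fits Zircon (SG 4.60-4.70).
All observations are consistent with the tabulated values for Zircon.

Yes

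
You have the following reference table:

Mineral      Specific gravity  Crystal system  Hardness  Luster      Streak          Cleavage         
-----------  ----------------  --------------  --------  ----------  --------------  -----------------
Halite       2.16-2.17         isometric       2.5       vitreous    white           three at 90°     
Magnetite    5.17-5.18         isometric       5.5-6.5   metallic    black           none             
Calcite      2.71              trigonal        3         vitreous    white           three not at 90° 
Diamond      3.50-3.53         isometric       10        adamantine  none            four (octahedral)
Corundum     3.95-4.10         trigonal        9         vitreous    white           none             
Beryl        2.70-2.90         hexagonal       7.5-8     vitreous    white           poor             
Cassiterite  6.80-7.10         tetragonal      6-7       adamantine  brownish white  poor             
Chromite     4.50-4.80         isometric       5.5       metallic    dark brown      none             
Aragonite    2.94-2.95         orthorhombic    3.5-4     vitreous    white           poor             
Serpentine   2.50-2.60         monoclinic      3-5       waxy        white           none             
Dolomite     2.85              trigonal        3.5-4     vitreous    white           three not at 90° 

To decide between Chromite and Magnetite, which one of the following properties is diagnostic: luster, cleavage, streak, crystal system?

Luster: both metallic — shared.
Cleavage: both none — shared.
Streak: Chromite dark brown, Magnetite black — different.
Crystal system: both isometric — shared.
Of the listed properties, streak is the one that separates them.

streak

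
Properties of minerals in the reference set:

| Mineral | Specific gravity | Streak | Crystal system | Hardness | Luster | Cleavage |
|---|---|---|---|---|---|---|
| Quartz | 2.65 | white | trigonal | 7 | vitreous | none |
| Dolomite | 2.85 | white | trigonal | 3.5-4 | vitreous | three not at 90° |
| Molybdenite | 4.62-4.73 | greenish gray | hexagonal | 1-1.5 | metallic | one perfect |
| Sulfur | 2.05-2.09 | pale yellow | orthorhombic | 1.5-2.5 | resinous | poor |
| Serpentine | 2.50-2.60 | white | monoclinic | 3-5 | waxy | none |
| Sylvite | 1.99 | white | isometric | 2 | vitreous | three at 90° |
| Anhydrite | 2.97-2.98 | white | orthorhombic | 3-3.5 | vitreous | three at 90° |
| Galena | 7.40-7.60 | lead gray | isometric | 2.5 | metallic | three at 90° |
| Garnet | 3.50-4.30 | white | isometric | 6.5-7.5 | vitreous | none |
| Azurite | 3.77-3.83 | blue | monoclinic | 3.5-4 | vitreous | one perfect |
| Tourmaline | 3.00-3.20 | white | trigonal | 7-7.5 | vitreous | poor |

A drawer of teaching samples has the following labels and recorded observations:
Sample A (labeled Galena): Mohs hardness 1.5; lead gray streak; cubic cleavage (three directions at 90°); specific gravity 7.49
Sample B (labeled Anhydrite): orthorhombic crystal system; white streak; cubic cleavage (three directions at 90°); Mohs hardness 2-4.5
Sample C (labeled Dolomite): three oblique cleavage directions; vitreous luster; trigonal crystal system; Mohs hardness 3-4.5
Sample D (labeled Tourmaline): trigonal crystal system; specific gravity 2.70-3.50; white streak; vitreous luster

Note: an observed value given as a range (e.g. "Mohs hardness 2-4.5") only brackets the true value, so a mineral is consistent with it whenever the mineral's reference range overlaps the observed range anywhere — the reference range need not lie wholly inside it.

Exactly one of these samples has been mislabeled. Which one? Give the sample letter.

Sample A: Mohs hardness 1.5 is outside the reference for Galena (hardness 2.5) — mislabeled.
Sample B: all recorded properties match Anhydrite.
Sample C: all recorded properties match Dolomite.
Sample D: all recorded properties match Tourmaline.
Sample A is the mislabeled one.

A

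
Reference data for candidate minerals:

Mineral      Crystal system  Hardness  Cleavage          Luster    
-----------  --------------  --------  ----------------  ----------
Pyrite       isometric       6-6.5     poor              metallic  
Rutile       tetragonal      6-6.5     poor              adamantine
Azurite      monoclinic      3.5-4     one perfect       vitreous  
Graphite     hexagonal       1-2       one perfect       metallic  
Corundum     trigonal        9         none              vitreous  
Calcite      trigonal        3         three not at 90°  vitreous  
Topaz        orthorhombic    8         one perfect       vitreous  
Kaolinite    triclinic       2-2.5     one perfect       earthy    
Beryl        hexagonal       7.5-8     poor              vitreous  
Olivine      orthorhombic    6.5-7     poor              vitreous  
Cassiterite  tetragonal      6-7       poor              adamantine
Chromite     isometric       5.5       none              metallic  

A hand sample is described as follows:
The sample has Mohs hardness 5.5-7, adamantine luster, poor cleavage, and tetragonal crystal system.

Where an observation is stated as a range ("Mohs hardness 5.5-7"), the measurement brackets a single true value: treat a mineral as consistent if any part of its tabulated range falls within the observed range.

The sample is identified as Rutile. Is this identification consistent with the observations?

Yes

Mohs hardness 5.5-7 — agrees with Rutile (hardness 6-6.5).
Adamantine luster — agrees with Rutile (adamantine luster).
Poor cleavage — agrees with Rutile (cleavage poor).
Tetragonal crystal system — agrees with Rutile (tetragonal system).
Every observed property is compatible with the reference values for Rutile.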